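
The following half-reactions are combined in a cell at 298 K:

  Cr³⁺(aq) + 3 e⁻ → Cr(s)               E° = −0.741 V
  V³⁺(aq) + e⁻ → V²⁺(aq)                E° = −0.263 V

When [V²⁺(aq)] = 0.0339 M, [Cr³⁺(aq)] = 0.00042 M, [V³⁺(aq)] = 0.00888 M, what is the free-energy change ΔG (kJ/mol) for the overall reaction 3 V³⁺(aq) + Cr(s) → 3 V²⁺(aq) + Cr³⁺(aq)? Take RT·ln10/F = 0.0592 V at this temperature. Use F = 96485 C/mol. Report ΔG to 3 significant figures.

E°cell = −0.263 − (−0.741) = +0.478 V; the balanced reaction transfers n = 3 electrons.
The reaction quotient is ([V²⁺(aq)]^3·[Cr³⁺(aq)]) / [V³⁺(aq)]^3 = 0.0234; by Nernst, E = +0.478 − (0.0592/3)(−1.631) = +0.5102 V.
Then ΔG = −nFE = −3 × 96485 × +0.5102 J/mol = −148 kJ/mol.

−148 kJ/mol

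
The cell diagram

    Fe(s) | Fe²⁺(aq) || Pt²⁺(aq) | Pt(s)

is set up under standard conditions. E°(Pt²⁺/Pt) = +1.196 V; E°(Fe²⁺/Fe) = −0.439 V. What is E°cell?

+1.635 V

By convention the left-hand electrode in cell notation is the anode (oxidation) and the right-hand electrode is the cathode (reduction).
E°cell = E°(right) − E°(left) = +1.196 − (−0.439) = +1.635 V.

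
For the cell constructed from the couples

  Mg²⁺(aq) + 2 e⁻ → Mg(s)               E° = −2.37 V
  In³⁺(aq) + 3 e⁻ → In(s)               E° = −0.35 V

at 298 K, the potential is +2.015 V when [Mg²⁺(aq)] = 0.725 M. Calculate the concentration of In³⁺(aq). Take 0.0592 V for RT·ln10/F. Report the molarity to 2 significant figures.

In³⁺/In is the cathode (higher E°); E°cell = −0.35 − (−2.37) = +2.02 V with n = 6.
From the Nernst equation, log Q = n(E° − E)/0.0592 = 6·(+2.02 − (+2.015))/0.0592 = 0.507.
The balanced reaction is 2 In³⁺(aq) + 3 Mg(s) → 2 In(s) + 3 Mg²⁺(aq), so Q = [Mg²⁺(aq)]^3 / [In³⁺(aq)]^2.
Substituting the known concentrations and solving, log [In³⁺(aq)] = −0.463 and [In³⁺(aq)] = 0.34 M.

0.34 M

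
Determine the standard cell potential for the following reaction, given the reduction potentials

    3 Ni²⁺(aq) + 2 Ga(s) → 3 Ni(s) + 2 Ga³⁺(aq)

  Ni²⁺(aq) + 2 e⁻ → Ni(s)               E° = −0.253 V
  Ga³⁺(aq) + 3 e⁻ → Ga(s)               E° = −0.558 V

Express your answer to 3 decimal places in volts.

In the reaction as written, Ni²⁺(aq) is reduced (cathode) and Ga³⁺(aq) is produced by oxidation at the anode.
E°cell = E°(cathode) − E°(anode) = −0.253 − (−0.558) = +0.305 V.

+0.305 V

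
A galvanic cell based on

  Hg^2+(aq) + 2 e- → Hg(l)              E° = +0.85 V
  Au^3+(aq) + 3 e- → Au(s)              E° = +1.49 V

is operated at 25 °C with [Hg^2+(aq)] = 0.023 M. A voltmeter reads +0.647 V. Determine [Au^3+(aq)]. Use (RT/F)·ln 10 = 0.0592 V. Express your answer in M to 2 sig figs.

0.0079 M

The Au³⁺/Au couple has the larger reduction potential, so it is the cathode: E°cell = +1.49 − (+0.85) = +0.64 V and n = 6.
Rearranging E = E° − (0.0592/n)·log Q gives log Q = 6(+0.64 − (+0.647))/0.0592 = −0.709.
The balanced reaction is 2 Au^3+(aq) + 3 Hg(l) → 2 Au(s) + 3 Hg^2+(aq), so Q = [Hg^2+(aq)]^3 / [Au^3+(aq)]^2.
Substituting the known concentrations and solving, log [Au^3+(aq)] = −2.103 and [Au^3+(aq)] = 0.0079 M.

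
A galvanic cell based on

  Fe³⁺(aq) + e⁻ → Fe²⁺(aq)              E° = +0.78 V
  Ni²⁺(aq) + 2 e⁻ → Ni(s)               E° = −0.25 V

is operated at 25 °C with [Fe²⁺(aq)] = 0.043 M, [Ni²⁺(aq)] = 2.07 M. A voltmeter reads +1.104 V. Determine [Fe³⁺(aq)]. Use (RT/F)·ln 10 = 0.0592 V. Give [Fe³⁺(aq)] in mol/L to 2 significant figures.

1.1 M

With Fe³⁺/Fe²⁺ at the cathode and Ni²⁺/Ni at the anode, E°cell = +0.78 − (−0.25) = +1.03 V (n = 2).
Since E = E° − (0.0592/n)·log Q, log Q = n(E° − E)/0.0592 = −2.500.
Balancing electrons gives 2 Fe³⁺(aq) + Ni(s) → 2 Fe²⁺(aq) + Ni²⁺(aq); thus Q = ([Fe²⁺(aq)]^2·[Ni²⁺(aq)]) / [Fe³⁺(aq)]^2.
Solving for the unknown gives log [Fe³⁺(aq)] = 0.041, so [Fe³⁺(aq)] ≈ 1.1 M.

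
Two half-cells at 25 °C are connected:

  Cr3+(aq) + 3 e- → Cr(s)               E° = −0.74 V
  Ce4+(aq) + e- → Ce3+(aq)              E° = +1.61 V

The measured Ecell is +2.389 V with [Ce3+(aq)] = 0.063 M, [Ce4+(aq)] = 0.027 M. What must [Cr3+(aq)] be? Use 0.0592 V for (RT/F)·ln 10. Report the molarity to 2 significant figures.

With Ce⁴⁺/Ce³⁺ at the cathode and Cr³⁺/Cr at the anode, E°cell = +1.61 − (−0.74) = +2.35 V (n = 3).
Since E = E° − (0.0592/n)·log Q, log Q = n(E° − E)/0.0592 = −1.976.
Balancing electrons gives 3 Ce4+(aq) + Cr(s) → 3 Ce3+(aq) + Cr3+(aq); thus Q = ([Ce3+(aq)]^3·[Cr3+(aq)]) / [Ce4+(aq)]^3.
Substituting the known concentrations and solving, log [Cr3+(aq)] = −3.080 and [Cr3+(aq)] = 0.00083 M.

0.00083 M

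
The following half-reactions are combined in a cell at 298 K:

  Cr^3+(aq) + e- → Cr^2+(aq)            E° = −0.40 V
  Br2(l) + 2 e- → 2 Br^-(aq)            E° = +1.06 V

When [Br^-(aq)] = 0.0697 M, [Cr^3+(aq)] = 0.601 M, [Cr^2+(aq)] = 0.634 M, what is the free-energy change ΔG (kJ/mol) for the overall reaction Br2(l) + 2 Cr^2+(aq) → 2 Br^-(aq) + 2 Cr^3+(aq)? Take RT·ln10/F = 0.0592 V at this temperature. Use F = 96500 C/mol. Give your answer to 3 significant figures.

−295 kJ/mol

The standard cell potential is +1.06 − (−0.40) = +1.46 V, with n = 2 electrons in the balanced equation.
Here Q = ([Br^-(aq)]^2·[Cr^3+(aq)]^2) / [Cr^2+(aq)]^2 = 0.00437 (log Q = −2.360), giving E = +1.46 − (0.0592/2)·(−2.360) = +1.5299 V.
Then ΔG = −nFE = −2 × 96500 × +1.5299 J/mol = −295 kJ/mol.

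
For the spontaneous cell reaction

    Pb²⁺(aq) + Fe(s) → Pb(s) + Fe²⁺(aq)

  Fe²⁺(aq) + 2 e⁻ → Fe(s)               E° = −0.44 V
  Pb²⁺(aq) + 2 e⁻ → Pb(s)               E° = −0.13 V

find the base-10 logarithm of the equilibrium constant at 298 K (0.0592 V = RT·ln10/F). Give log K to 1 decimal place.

log K = 10.5

The Pb²⁺/Pb couple is reduced (cathode); E°cell = −0.13 − (−0.44) = +0.31 V with n = 2.
At equilibrium E = 0, so log K = nE°cell / 0.0592 = (2)(+0.31) / 0.0592 = 10.5.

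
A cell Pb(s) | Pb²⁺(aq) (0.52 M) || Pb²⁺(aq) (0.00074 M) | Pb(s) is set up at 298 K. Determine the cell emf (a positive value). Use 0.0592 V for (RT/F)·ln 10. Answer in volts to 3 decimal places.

For a concentration cell E°cell = 0, since both electrodes use the same couple.
The compartment with the higher Pb²⁺(aq) concentration (0.52 M) acts as the cathode; ions are reduced there and produced at the dilute (0.00074 M) anode.
With n = 2, Ecell = −(0.0592/2)·log([dilute]/[conc]) = −(0.0592/2)·log(0.00074/0.52) = +0.084 V.

0.084 V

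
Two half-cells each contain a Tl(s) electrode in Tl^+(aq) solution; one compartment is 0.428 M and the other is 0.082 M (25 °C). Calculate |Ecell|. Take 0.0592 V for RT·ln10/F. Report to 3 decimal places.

For a concentration cell E°cell = 0, since both electrodes use the same couple.
The compartment with the higher Tl^+(aq) concentration (0.428 M) acts as the cathode; ions are reduced there and produced at the dilute (0.082 M) anode.
With n = 1, Ecell = −(0.0592/1)·log([dilute]/[conc]) = −(0.0592/1)·log(0.082/0.428) = +0.042 V.

0.042 V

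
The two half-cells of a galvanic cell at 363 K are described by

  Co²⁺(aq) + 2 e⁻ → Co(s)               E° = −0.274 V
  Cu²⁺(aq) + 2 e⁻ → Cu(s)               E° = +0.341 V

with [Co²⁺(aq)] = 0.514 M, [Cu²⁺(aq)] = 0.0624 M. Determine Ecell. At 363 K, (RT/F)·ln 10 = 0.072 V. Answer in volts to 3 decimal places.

The Cu²⁺/Cu couple has the more positive E°, so it is the cathode; Co²⁺/Co is the anode.
E°cell = +0.341 − (−0.274) = +0.615 V, with n = 2 electrons transferred.
Balancing gives Cu²⁺(aq) + Co(s) → Cu(s) + Co²⁺(aq); hence Q = [Co²⁺(aq)] / [Cu²⁺(aq)] = 8.24 (log Q = 0.916).
Applying E = E° − (RT ln10/nF)·log Q gives +0.615 − (0.072/2)(0.916) = +0.582 V.

+0.582 V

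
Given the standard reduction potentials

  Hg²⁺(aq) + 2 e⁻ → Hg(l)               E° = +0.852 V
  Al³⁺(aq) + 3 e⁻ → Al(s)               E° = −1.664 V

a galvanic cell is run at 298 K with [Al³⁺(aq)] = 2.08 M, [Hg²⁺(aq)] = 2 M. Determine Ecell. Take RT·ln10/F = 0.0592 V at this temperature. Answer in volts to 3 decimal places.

+2.519 V

The Hg²⁺/Hg couple has the more positive E°, so it is the cathode; Al³⁺/Al is the anode.
The standard potential is +0.852 − (−1.664) = +2.516 V and the balanced reaction transfers n = 6 electrons.
For the overall reaction 3 Hg²⁺(aq) + 2 Al(s) → 3 Hg(l) + 2 Al³⁺(aq), Q = [Al³⁺(aq)]^2 / [Hg²⁺(aq)]^3 = 0.541, giving log Q = −0.267.
By the Nernst equation, E = +2.516 − (0.0592/6)·(−0.267) = +2.519 V.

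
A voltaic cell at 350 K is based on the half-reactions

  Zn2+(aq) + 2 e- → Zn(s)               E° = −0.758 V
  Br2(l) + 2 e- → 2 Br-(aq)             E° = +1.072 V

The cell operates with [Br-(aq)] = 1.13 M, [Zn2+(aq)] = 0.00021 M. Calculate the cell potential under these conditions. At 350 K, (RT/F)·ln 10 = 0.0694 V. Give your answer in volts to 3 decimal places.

Br₂/Br⁻ is reduced (cathode, E° = +1.072 V) and Zn²⁺/Zn is oxidized (anode).
The standard potential is +1.072 − (−0.758) = +1.830 V and the balanced reaction transfers n = 2 electrons.
The balanced reaction is Br2(l) + Zn(s) → 2 Br-(aq) + Zn2+(aq), so Q = [Br-(aq)]^2·[Zn2+(aq)] = 0.000268 and log Q = −3.572.
Applying E = E° − (RT ln10/nF)·log Q gives +1.830 − (0.0694/2)(−3.572) = +1.954 V.

+1.954 V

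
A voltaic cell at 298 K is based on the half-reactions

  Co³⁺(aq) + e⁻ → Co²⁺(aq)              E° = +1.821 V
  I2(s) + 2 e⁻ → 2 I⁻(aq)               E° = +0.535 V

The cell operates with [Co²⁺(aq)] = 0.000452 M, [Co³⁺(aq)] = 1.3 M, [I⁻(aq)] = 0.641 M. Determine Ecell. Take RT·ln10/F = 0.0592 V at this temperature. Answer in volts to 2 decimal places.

+1.48 V

The Co³⁺/Co²⁺ couple has the more positive E°, so it is the cathode; I₂/I⁻ is the anode.
E°cell = +1.821 − (+0.535) = +1.286 V, with n = 2 electrons transferred.
Balancing gives 2 Co³⁺(aq) + 2 I⁻(aq) → 2 Co²⁺(aq) + I2(s); hence Q = [Co²⁺(aq)]^2 / ([Co³⁺(aq)]^2·[I⁻(aq)]^2) = 2.94×10^−7 (log Q = −6.531).
E = E° − (0.0592/n)·log Q = +1.286 − (0.0592/2)(−6.531) = +1.48 V.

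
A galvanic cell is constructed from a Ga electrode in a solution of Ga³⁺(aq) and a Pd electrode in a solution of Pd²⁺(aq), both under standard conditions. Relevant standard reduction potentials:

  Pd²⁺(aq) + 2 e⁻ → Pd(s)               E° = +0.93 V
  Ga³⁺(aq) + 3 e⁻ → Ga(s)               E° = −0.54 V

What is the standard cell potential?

Of the two couples in this cell, the one with the more positive reduction potential is reduced at the cathode: here that is Pd²⁺/Pd (+0.93 V); Ga³⁺/Ga (−0.54 V) is the anode.
E°cell = E°(cathode) − E°(anode) = +0.93 − (−0.54) = +1.47 V.

+1.47 V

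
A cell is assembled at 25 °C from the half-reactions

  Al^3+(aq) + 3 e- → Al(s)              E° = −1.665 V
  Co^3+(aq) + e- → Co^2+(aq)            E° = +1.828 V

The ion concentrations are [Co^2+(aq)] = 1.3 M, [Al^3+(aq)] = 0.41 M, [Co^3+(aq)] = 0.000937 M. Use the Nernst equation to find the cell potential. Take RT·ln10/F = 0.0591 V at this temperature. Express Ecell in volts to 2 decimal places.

Since E°(Co³⁺/Co²⁺) > E°(Al³⁺/Al), Co³⁺/Co²⁺ serves as the cathode.
E°cell = E°cat − E°an = +1.828 − (−1.665) = +3.493 V; n = 3.
For the overall reaction 3 Co^3+(aq) + Al(s) → 3 Co^2+(aq) + Al^3+(aq), Q = ([Co^2+(aq)]^3·[Al^3+(aq)]) / [Co^3+(aq)]^3 = 1.09×10^9, giving log Q = 9.039.
Applying E = E° − (RT ln10/nF)·log Q gives +3.493 − (0.0591/3)(9.039) = +3.31 V.

+3.31 V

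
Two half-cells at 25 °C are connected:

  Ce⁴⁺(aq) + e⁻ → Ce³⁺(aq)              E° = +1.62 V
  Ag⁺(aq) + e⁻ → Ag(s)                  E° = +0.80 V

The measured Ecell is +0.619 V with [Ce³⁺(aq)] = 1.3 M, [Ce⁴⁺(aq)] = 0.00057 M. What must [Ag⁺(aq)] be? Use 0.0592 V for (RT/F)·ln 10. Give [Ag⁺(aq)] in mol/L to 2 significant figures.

Ce⁴⁺/Ce³⁺ is the cathode (higher E°); E°cell = +1.62 − (+0.80) = +0.82 V with n = 1.
From the Nernst equation, log Q = n(E° − E)/0.0592 = 1·(+0.82 − (+0.619))/0.0592 = 3.395.
Balancing electrons gives Ce⁴⁺(aq) + Ag(s) → Ce³⁺(aq) + Ag⁺(aq); thus Q = ([Ce³⁺(aq)]·[Ag⁺(aq)]) / [Ce⁴⁺(aq)].
Solving for the unknown gives log [Ag⁺(aq)] = 0.037, so [Ag⁺(aq)] ≈ 1.1 M.

1.1 M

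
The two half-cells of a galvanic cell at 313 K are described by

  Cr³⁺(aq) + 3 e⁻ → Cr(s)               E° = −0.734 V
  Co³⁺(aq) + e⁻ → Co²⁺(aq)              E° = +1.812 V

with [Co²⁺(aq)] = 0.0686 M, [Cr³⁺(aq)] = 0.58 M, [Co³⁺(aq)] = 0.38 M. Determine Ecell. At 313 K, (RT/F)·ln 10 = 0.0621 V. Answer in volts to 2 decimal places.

+2.60 V

Since E°(Co³⁺/Co²⁺) > E°(Cr³⁺/Cr), Co³⁺/Co²⁺ serves as the cathode.
The standard potential is +1.812 − (−0.734) = +2.546 V and the balanced reaction transfers n = 3 electrons.
Balancing gives 3 Co³⁺(aq) + Cr(s) → 3 Co²⁺(aq) + Cr³⁺(aq); hence Q = ([Co²⁺(aq)]^3·[Cr³⁺(aq)]) / [Co³⁺(aq)]^3 = 0.00341 (log Q = −2.467).
By the Nernst equation, E = +2.546 − (0.0621/3)·(−2.467) = +2.60 V.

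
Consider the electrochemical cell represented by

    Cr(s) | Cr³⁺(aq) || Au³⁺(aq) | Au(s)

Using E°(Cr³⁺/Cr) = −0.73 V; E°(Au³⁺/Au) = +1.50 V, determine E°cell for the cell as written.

By convention the left-hand electrode in cell notation is the anode (oxidation) and the right-hand electrode is the cathode (reduction).
E°cell = E°(right) − E°(left) = +1.50 − (−0.73) = +2.23 V.

+2.23 V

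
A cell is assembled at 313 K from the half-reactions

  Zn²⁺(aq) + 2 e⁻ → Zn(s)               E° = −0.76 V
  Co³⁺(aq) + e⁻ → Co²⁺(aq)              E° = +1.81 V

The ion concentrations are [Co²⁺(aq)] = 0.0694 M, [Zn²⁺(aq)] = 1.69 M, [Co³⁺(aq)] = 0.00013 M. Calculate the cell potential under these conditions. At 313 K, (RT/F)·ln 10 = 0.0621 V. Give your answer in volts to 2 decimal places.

Co³⁺/Co²⁺ is reduced (cathode, E° = +1.81 V) and Zn²⁺/Zn is oxidized (anode).
E°cell = +1.81 − (−0.76) = +2.57 V, with n = 2 electrons transferred.
Balancing gives 2 Co³⁺(aq) + Zn(s) → 2 Co²⁺(aq) + Zn²⁺(aq); hence Q = ([Co²⁺(aq)]^2·[Zn²⁺(aq)]) / [Co³⁺(aq)]^2 = 4.82×10^5 (log Q = 5.683).
By the Nernst equation, E = +2.57 − (0.0621/2)·(5.683) = +2.39 V.

+2.39 V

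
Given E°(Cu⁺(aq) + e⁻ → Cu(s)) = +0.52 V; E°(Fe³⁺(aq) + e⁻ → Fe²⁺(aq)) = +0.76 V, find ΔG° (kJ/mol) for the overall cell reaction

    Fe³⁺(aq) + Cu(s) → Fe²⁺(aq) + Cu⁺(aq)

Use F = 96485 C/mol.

−23.2 kJ/mol

In the reaction as written Fe³⁺(aq) is reduced, so the Fe³⁺/Fe²⁺ couple is the cathode and Cu⁺/Cu is the anode.
E°cell = +0.76 − (+0.52) = +0.24 V; balancing electrons gives n = 1.
ΔG° = −nFE°cell = −(1)(96485)(+0.24) J/mol = −23.2 kJ/mol.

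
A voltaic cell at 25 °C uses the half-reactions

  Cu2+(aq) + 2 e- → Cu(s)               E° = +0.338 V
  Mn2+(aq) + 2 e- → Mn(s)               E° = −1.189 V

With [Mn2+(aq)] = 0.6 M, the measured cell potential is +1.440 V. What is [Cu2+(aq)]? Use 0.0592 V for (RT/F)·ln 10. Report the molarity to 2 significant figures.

The Cu²⁺/Cu couple has the larger reduction potential, so it is the cathode: E°cell = +0.338 − (−1.189) = +1.527 V and n = 2.
Since E = E° − (0.0592/n)·log Q, log Q = n(E° − E)/0.0592 = 2.939.
The balanced reaction is Cu2+(aq) + Mn(s) → Cu(s) + Mn2+(aq), so Q = [Mn2+(aq)] / [Cu2+(aq)].
Substituting the known concentrations and solving, log [Cu2+(aq)] = −3.161 and [Cu2+(aq)] = 0.00069 M.

0.00069 M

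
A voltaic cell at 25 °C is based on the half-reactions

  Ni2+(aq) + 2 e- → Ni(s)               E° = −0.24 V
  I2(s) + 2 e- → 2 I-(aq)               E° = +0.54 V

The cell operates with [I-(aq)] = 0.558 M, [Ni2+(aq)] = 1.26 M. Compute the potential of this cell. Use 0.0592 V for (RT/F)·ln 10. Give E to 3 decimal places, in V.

I₂/I⁻ is reduced (cathode, E° = +0.54 V) and Ni²⁺/Ni is oxidized (anode).
The standard potential is +0.54 − (−0.24) = +0.78 V and the balanced reaction transfers n = 2 electrons.
The balanced reaction is I2(s) + Ni(s) → 2 I-(aq) + Ni2+(aq), so Q = [I-(aq)]^2·[Ni2+(aq)] = 0.392 and log Q = −0.406.
E = E° − (0.0592/n)·log Q = +0.78 − (0.0592/2)(−0.406) = +0.792 V.

+0.792 V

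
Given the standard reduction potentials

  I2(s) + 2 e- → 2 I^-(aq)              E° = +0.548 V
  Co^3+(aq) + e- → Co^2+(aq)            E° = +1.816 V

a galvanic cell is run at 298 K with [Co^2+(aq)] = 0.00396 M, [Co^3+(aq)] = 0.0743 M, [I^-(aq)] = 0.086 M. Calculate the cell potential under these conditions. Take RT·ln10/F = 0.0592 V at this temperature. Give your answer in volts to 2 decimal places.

Co³⁺/Co²⁺ is reduced (cathode, E° = +1.816 V) and I₂/I⁻ is oxidized (anode).
E°cell = +1.816 − (+0.548) = +1.268 V, with n = 2 electrons transferred.
Balancing gives 2 Co^3+(aq) + 2 I^-(aq) → 2 Co^2+(aq) + I2(s); hence Q = [Co^2+(aq)]^2 / ([Co^3+(aq)]^2·[I^-(aq)]^2) = 0.384 (log Q = −0.416).
E = E° − (0.0592/n)·log Q = +1.268 − (0.0592/2)(−0.416) = +1.28 V.

+1.28 V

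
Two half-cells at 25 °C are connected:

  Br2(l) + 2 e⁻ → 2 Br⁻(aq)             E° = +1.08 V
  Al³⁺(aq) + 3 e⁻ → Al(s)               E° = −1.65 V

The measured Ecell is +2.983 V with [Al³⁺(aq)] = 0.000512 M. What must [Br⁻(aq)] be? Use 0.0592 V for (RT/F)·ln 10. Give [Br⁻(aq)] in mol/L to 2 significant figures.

Br₂/Br⁻ is the cathode (higher E°); E°cell = +1.08 − (−1.65) = +2.73 V with n = 6.
From the Nernst equation, log Q = n(E° − E)/0.0592 = 6·(+2.73 − (+2.983))/0.0592 = −25.642.
For 3 Br2(l) + 2 Al(s) → 6 Br⁻(aq) + 2 Al³⁺(aq), the reaction quotient is Q = [Br⁻(aq)]^6·[Al³⁺(aq)]^2.
Substituting the known concentrations and solving, log [Br⁻(aq)] = −3.177 and [Br⁻(aq)] = 0.00067 M.

0.00067 M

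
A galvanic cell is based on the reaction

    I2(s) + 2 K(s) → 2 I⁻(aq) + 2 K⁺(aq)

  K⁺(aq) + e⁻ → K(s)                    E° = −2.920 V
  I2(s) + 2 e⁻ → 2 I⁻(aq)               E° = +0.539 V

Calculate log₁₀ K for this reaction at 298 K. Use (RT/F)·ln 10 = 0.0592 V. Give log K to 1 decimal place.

The I₂/I⁻ couple is reduced (cathode); E°cell = +0.539 − (−2.920) = +3.459 V with n = 2.
At equilibrium E = 0, so log K = nE°cell / 0.0592 = (2)(+3.459) / 0.0592 = 116.9.

log K = 116.9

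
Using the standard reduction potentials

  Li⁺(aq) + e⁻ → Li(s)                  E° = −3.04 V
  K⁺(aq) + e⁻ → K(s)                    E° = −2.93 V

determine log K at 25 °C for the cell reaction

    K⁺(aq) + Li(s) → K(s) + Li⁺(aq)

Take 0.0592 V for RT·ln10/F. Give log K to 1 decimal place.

log K = 1.9

The K⁺/K couple is reduced (cathode); E°cell = −2.93 − (−3.04) = +0.11 V with n = 1.
At equilibrium E = 0, so log K = nE°cell / 0.0592 = (1)(+0.11) / 0.0592 = 1.9.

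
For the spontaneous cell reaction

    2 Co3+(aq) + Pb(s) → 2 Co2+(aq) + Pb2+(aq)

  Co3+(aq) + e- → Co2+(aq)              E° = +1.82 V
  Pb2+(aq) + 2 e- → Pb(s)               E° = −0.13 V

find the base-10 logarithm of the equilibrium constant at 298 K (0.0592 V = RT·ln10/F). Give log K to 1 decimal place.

log K = 65.9

The Co³⁺/Co²⁺ couple is reduced (cathode); E°cell = +1.82 − (−0.13) = +1.95 V with n = 2.
At equilibrium E = 0, so log K = nE°cell / 0.0592 = (2)(+1.95) / 0.0592 = 65.9.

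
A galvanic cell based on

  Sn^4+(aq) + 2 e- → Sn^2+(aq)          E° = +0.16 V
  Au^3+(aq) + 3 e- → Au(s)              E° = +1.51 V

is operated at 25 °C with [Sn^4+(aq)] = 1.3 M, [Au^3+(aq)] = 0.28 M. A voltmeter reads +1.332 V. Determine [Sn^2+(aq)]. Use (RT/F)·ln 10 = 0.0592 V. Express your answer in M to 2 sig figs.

With Au³⁺/Au at the cathode and Sn⁴⁺/Sn²⁺ at the anode, E°cell = +1.51 − (+0.16) = +1.35 V (n = 6).
Since E = E° − (0.0592/n)·log Q, log Q = n(E° − E)/0.0592 = 1.824.
Balancing electrons gives 2 Au^3+(aq) + 3 Sn^2+(aq) → 2 Au(s) + 3 Sn^4+(aq); thus Q = [Sn^4+(aq)]^3 / ([Au^3+(aq)]^2·[Sn^2+(aq)]^3).
Isolating [Sn^2+(aq)] in Q = 10^{1.824} yields log [Sn^2+(aq)] = −0.125, i.e. 0.75 M.

0.75 M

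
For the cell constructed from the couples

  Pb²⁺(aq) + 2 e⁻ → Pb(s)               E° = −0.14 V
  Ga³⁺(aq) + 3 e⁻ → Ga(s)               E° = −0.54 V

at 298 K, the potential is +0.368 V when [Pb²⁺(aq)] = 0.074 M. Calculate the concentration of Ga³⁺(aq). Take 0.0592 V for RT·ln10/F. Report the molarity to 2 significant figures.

Pb²⁺/Pb is the cathode (higher E°); E°cell = −0.14 − (−0.54) = +0.40 V with n = 6.
Rearranging E = E° − (0.0592/n)·log Q gives log Q = 6(+0.40 − (+0.368))/0.0592 = 3.243.
Balancing electrons gives 3 Pb²⁺(aq) + 2 Ga(s) → 3 Pb(s) + 2 Ga³⁺(aq); thus Q = [Ga³⁺(aq)]^2 / [Pb²⁺(aq)]^3.
Substituting the known concentrations and solving, log [Ga³⁺(aq)] = −0.075 and [Ga³⁺(aq)] = 0.84 M.

0.84 M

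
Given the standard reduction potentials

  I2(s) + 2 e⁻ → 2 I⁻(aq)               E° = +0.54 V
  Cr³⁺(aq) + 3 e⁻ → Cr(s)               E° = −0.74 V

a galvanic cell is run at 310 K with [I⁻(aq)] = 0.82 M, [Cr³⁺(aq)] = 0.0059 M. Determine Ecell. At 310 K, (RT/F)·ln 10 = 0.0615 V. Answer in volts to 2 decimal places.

The I₂/I⁻ couple has the more positive E°, so it is the cathode; Cr³⁺/Cr is the anode.
The standard potential is +0.54 − (−0.74) = +1.28 V and the balanced reaction transfers n = 6 electrons.
Balancing gives 3 I2(s) + 2 Cr(s) → 6 I⁻(aq) + 2 Cr³⁺(aq); hence Q = [I⁻(aq)]^6·[Cr³⁺(aq)]^2 = 1.06×10^−5 (log Q = −4.975).
By the Nernst equation, E = +1.28 − (0.0615/6)·(−4.975) = +1.33 V.

+1.33 V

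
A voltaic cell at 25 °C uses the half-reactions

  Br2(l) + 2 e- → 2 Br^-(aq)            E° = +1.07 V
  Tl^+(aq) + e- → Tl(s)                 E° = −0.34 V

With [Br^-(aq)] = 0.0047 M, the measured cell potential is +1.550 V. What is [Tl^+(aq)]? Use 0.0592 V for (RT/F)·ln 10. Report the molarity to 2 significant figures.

The Br₂/Br⁻ couple has the larger reduction potential, so it is the cathode: E°cell = +1.07 − (−0.34) = +1.41 V and n = 2.
Since E = E° − (0.0592/n)·log Q, log Q = n(E° − E)/0.0592 = −4.730.
The balanced reaction is Br2(l) + 2 Tl(s) → 2 Br^-(aq) + 2 Tl^+(aq), so Q = [Br^-(aq)]^2·[Tl^+(aq)]^2.
Isolating [Tl^+(aq)] in Q = 10^{−4.730} yields log [Tl^+(aq)] = −0.037, i.e. 0.92 M.

0.92 M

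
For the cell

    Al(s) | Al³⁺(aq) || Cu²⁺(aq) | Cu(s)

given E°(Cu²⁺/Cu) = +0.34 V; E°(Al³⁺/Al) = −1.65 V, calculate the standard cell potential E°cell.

By convention the left-hand electrode in cell notation is the anode (oxidation) and the right-hand electrode is the cathode (reduction).
E°cell = E°(right) − E°(left) = +0.34 − (−1.65) = +1.99 V.

+1.99 V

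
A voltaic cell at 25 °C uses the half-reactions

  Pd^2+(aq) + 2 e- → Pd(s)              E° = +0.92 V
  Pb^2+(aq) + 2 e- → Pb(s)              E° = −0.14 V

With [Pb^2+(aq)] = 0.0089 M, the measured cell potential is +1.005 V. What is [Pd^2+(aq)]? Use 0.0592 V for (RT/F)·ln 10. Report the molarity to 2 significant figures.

With Pd²⁺/Pd at the cathode and Pb²⁺/Pb at the anode, E°cell = +0.92 − (−0.14) = +1.06 V (n = 2).
From the Nernst equation, log Q = n(E° − E)/0.0592 = 2·(+1.06 − (+1.005))/0.0592 = 1.858.
Balancing electrons gives Pd^2+(aq) + Pb(s) → Pd(s) + Pb^2+(aq); thus Q = [Pb^2+(aq)] / [Pd^2+(aq)].
Solving for the unknown gives log [Pd^2+(aq)] = −3.909, so [Pd^2+(aq)] ≈ 0.00012 M.

0.00012 M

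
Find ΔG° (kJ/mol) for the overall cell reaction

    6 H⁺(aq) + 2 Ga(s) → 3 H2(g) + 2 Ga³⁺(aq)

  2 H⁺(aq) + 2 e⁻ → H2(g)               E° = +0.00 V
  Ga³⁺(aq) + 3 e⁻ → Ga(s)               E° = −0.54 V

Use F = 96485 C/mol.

−313 kJ/mol

In the reaction as written H⁺(aq) is reduced, so the 2H⁺/H₂ couple is the cathode and Ga³⁺/Ga is the anode.
E°cell = +0.00 − (−0.54) = +0.54 V; balancing electrons gives n = 6.
ΔG° = −nFE°cell = −(6)(96485)(+0.54) J/mol = −313 kJ/mol.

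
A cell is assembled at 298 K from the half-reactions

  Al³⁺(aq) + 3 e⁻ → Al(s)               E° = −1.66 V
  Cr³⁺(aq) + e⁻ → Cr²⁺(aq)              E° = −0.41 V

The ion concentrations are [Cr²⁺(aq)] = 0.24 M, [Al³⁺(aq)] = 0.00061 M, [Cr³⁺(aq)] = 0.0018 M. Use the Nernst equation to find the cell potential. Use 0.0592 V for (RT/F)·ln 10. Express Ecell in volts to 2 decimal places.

+1.19 V

Since E°(Cr³⁺/Cr²⁺) > E°(Al³⁺/Al), Cr³⁺/Cr²⁺ serves as the cathode.
E°cell = −0.41 − (−1.66) = +1.25 V, with n = 3 electrons transferred.
For the overall reaction 3 Cr³⁺(aq) + Al(s) → 3 Cr²⁺(aq) + Al³⁺(aq), Q = ([Cr²⁺(aq)]^3·[Al³⁺(aq)]) / [Cr³⁺(aq)]^3 = 1.45×10^3, giving log Q = 3.160.
Applying E = E° − (RT ln10/nF)·log Q gives +1.25 − (0.0592/3)(3.160) = +1.19 V.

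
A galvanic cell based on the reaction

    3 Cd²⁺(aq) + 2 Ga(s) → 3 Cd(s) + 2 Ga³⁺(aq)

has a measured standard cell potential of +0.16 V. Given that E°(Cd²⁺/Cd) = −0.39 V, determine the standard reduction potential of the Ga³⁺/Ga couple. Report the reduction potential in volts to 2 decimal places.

−0.55 V

In the reaction as written the Cd²⁺/Cd couple is reduced (cathode) and Ga³⁺/Ga is oxidized (anode), so E°cell = E°(Cd²⁺/Cd) − E°(Ga³⁺/Ga).
E°(Ga³⁺/Ga) = E°(cathode) − E°cell = −0.39 − (+0.16) = −0.55 V.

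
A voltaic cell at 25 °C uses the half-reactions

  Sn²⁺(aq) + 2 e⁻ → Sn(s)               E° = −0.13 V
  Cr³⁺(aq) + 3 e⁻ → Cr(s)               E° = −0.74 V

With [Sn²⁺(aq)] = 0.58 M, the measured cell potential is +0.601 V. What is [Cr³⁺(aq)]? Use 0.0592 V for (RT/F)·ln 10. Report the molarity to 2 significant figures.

The Sn²⁺/Sn couple has the larger reduction potential, so it is the cathode: E°cell = −0.13 − (−0.74) = +0.61 V and n = 6.
From the Nernst equation, log Q = n(E° − E)/0.0592 = 6·(+0.61 − (+0.601))/0.0592 = 0.912.
For 3 Sn²⁺(aq) + 2 Cr(s) → 3 Sn(s) + 2 Cr³⁺(aq), the reaction quotient is Q = [Cr³⁺(aq)]^2 / [Sn²⁺(aq)]^3.
Solving for the unknown gives log [Cr³⁺(aq)] = 0.101, so [Cr³⁺(aq)] ≈ 1.3 M.

1.3 M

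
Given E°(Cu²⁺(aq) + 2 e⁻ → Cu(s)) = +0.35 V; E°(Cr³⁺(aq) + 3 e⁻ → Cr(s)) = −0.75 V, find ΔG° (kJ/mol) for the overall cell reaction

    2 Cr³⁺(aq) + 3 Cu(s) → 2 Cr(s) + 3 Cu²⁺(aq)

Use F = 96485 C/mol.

+637 kJ/mol

In the reaction as written Cr³⁺(aq) is reduced, so the Cr³⁺/Cr couple is the cathode and Cu²⁺/Cu is the anode.
E°cell = −0.75 − (+0.35) = −1.10 V; balancing electrons gives n = 6.
ΔG° = −nFE°cell = −(6)(96485)(−1.10) J/mol = +637 kJ/mol.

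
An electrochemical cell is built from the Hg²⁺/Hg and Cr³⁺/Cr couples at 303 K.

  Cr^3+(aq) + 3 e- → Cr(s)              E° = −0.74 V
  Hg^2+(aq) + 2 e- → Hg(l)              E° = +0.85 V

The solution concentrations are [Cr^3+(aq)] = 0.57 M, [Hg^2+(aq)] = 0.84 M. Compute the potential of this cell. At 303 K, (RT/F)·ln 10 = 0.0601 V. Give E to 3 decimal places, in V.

Since E°(Hg²⁺/Hg) > E°(Cr³⁺/Cr), Hg²⁺/Hg serves as the cathode.
E°cell = E°cat − E°an = +0.85 − (−0.74) = +1.59 V; n = 6.
For the overall reaction 3 Hg^2+(aq) + 2 Cr(s) → 3 Hg(l) + 2 Cr^3+(aq), Q = [Cr^3+(aq)]^2 / [Hg^2+(aq)]^3 = 0.548, giving log Q = −0.261.
By the Nernst equation, E = +1.59 − (0.0601/6)·(−0.261) = +1.593 V.

+1.593 V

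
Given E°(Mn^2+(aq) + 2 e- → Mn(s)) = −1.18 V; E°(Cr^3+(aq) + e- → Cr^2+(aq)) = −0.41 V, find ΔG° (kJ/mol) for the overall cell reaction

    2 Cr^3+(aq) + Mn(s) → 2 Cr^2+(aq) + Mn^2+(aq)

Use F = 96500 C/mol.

In the reaction as written Cr^3+(aq) is reduced, so the Cr³⁺/Cr²⁺ couple is the cathode and Mn²⁺/Mn is the anode.
E°cell = −0.41 − (−1.18) = +0.77 V; balancing electrons gives n = 2.
ΔG° = −nFE°cell = −(2)(96500)(+0.77) J/mol = −149 kJ/mol.

−149 kJ/mol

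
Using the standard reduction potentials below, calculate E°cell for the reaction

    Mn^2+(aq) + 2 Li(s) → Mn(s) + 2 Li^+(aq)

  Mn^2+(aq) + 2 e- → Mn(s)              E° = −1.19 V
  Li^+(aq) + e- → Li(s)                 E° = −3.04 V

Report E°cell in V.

Mn^2+(aq) gains electrons, so the Mn²⁺/Mn couple is the cathode; the Li⁺/Li couple is the anode.
E°cell = E°(cathode) − E°(anode) = −1.19 − (−3.04) = +1.85 V.

+1.85 V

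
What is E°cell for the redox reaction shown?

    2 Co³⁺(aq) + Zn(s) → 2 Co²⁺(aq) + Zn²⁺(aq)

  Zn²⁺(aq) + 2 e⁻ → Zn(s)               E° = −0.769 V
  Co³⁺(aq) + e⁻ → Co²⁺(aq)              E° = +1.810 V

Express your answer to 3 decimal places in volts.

+2.579 V

In the reaction as written, Co³⁺(aq) is reduced (cathode) and Zn²⁺(aq) is produced by oxidation at the anode.
E°cell = E°(cathode) − E°(anode) = +1.810 − (−0.769) = +2.579 V.
The positive value indicates the reaction is spontaneous as written.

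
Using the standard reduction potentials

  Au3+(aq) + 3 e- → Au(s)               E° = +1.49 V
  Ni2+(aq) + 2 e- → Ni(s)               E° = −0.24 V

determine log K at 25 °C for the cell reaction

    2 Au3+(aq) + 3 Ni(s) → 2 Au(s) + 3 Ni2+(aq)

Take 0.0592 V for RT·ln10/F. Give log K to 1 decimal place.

log K = 175.3

The Au³⁺/Au couple is reduced (cathode); E°cell = +1.49 − (−0.24) = +1.73 V with n = 6.
At equilibrium E = 0, so log K = nE°cell / 0.0592 = (6)(+1.73) / 0.0592 = 175.3.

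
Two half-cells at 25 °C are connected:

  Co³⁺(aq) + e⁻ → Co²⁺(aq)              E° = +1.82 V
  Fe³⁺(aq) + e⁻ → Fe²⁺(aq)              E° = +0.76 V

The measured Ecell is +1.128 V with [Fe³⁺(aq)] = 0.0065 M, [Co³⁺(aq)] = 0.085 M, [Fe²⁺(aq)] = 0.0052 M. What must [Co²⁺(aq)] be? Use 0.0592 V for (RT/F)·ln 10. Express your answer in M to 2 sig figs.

The Co³⁺/Co²⁺ couple has the larger reduction potential, so it is the cathode: E°cell = +1.82 − (+0.76) = +1.06 V and n = 1.
Rearranging E = E° − (0.0592/n)·log Q gives log Q = 1(+1.06 − (+1.128))/0.0592 = −1.149.
For Co³⁺(aq) + Fe²⁺(aq) → Co²⁺(aq) + Fe³⁺(aq), the reaction quotient is Q = ([Co²⁺(aq)]·[Fe³⁺(aq)]) / ([Co³⁺(aq)]·[Fe²⁺(aq)]).
Isolating [Co²⁺(aq)] in Q = 10^{−1.149} yields log [Co²⁺(aq)] = −2.316, i.e. 0.0048 M.

0.0048 M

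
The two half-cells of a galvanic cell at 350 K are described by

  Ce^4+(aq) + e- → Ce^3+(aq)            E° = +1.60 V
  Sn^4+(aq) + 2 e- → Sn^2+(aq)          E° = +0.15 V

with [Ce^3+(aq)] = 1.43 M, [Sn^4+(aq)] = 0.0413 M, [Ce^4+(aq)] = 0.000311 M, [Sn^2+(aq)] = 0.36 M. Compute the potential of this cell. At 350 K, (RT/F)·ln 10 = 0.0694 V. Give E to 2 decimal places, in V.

Since E°(Ce⁴⁺/Ce³⁺) > E°(Sn⁴⁺/Sn²⁺), Ce⁴⁺/Ce³⁺ serves as the cathode.
E°cell = E°cat − E°an = +1.60 − (+0.15) = +1.45 V; n = 2.
Balancing gives 2 Ce^4+(aq) + Sn^2+(aq) → 2 Ce^3+(aq) + Sn^4+(aq); hence Q = ([Ce^3+(aq)]^2·[Sn^4+(aq)]) / ([Ce^4+(aq)]^2·[Sn^2+(aq)]) = 2.43×10^6 (log Q = 6.385).
By the Nernst equation, E = +1.45 − (0.0694/2)·(6.385) = +1.23 V.

+1.23 V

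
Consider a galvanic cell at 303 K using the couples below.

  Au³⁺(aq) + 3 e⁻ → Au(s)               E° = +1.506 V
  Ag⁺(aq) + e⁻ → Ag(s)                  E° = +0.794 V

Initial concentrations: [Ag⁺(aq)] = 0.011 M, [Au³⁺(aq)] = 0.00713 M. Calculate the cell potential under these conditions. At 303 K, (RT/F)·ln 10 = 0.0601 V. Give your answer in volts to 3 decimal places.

Since E°(Au³⁺/Au) > E°(Ag⁺/Ag), Au³⁺/Au serves as the cathode.
The standard potential is +1.506 − (+0.794) = +0.712 V and the balanced reaction transfers n = 3 electrons.
For the overall reaction Au³⁺(aq) + 3 Ag(s) → Au(s) + 3 Ag⁺(aq), Q = [Ag⁺(aq)]^3 / [Au³⁺(aq)] = 0.000187, giving log Q = −3.729.
Applying E = E° − (RT ln10/nF)·log Q gives +0.712 − (0.0601/3)(−3.729) = +0.787 V.

+0.787 V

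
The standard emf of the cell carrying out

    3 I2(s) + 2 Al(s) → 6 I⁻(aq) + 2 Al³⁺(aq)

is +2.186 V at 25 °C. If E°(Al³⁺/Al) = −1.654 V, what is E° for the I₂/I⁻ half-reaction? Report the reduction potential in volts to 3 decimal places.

In the reaction as written the I₂/I⁻ couple is reduced (cathode) and Al³⁺/Al is oxidized (anode), so E°cell = E°(I₂/I⁻) − E°(Al³⁺/Al).
E°(I₂/I⁻) = E°cell + E°(anode) = +2.186 + (−1.654) = +0.532 V.

+0.532 V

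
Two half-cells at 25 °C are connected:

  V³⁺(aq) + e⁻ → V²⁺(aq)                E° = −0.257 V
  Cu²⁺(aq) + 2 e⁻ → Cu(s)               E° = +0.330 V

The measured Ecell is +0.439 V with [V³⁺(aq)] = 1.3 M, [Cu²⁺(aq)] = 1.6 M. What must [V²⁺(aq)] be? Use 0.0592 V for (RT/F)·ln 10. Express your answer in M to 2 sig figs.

0.0033 M

With Cu²⁺/Cu at the cathode and V³⁺/V²⁺ at the anode, E°cell = +0.330 − (−0.257) = +0.587 V (n = 2).
From the Nernst equation, log Q = n(E° − E)/0.0592 = 2·(+0.587 − (+0.439))/0.0592 = 5.000.
For Cu²⁺(aq) + 2 V²⁺(aq) → Cu(s) + 2 V³⁺(aq), the reaction quotient is Q = [V³⁺(aq)]^2 / ([Cu²⁺(aq)]·[V²⁺(aq)]^2).
Substituting the known concentrations and solving, log [V²⁺(aq)] = −2.488 and [V²⁺(aq)] = 0.0033 M.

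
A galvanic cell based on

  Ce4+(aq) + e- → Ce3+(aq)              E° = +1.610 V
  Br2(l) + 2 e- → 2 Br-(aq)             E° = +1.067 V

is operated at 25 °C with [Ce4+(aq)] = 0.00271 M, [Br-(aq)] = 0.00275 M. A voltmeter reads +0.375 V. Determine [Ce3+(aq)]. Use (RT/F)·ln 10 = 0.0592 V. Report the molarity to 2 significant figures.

The Ce⁴⁺/Ce³⁺ couple has the larger reduction potential, so it is the cathode: E°cell = +1.610 − (+1.067) = +0.543 V and n = 2.
Rearranging E = E° − (0.0592/n)·log Q gives log Q = 2(+0.543 − (+0.375))/0.0592 = 5.676.
For 2 Ce4+(aq) + 2 Br-(aq) → 2 Ce3+(aq) + Br2(l), the reaction quotient is Q = [Ce3+(aq)]^2 / ([Ce4+(aq)]^2·[Br-(aq)]^2).
Isolating [Ce3+(aq)] in Q = 10^{5.676} yields log [Ce3+(aq)] = −2.290, i.e. 0.0051 M.

0.0051 M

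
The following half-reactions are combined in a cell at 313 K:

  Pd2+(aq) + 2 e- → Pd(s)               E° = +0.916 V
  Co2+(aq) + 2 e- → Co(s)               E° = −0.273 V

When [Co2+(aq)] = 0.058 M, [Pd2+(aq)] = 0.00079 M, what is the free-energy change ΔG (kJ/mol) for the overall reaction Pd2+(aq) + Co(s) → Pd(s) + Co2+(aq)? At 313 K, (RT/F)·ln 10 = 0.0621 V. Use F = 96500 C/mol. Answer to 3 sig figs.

−218 kJ/mol

With Pd²⁺/Pd reduced at the cathode, E°cell = +0.916 − (−0.273) = +1.189 V and n = 2.
Q = [Co2+(aq)] / [Pd2+(aq)] = 73.4, so log Q = 1.866 and E = +1.189 − (0.0621/2)(1.866) = +1.1311 V.
Then ΔG = −nFE = −2 × 96500 × +1.1311 J/mol = −218 kJ/mol.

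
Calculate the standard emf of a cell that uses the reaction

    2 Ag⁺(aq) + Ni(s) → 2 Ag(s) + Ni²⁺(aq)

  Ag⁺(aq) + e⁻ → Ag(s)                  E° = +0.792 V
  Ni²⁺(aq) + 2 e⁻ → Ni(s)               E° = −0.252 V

+1.044 V

Ag⁺(aq) gains electrons, so the Ag⁺/Ag couple is the cathode; the Ni²⁺/Ni couple is the anode.
E°cell = E°(cathode) − E°(anode) = +0.792 − (−0.252) = +1.044 V.
The positive value indicates the reaction is spontaneous as written.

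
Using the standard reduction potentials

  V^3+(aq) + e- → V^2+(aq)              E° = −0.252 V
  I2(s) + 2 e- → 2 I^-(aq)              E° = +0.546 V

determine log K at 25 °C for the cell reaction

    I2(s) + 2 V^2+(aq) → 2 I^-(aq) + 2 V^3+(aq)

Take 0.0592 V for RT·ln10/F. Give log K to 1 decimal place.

log K = 27.0

The I₂/I⁻ couple is reduced (cathode); E°cell = +0.546 − (−0.252) = +0.798 V with n = 2.
At equilibrium E = 0, so log K = nE°cell / 0.0592 = (2)(+0.798) / 0.0592 = 27.0.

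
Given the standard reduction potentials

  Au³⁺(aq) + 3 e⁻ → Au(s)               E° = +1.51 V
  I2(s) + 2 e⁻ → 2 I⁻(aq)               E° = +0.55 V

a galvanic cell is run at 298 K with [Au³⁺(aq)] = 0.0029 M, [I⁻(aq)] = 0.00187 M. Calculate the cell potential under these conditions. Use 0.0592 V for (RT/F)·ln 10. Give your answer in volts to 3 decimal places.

Au³⁺/Au is reduced (cathode, E° = +1.51 V) and I₂/I⁻ is oxidized (anode).
The standard potential is +1.51 − (+0.55) = +0.96 V and the balanced reaction transfers n = 6 electrons.
The balanced reaction is 2 Au³⁺(aq) + 6 I⁻(aq) → 2 Au(s) + 3 I2(s), so Q = 1 / ([Au³⁺(aq)]^2·[I⁻(aq)]^6) = 2.78×10^21 and log Q = 21.444.
Applying E = E° − (RT ln10/nF)·log Q gives +0.96 − (0.0592/6)(21.444) = +0.748 V.

+0.748 V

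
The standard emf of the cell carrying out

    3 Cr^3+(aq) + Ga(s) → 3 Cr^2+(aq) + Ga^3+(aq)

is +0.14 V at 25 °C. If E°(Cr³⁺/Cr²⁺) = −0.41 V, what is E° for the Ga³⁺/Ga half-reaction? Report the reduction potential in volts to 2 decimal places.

−0.55 V

In the reaction as written the Cr³⁺/Cr²⁺ couple is reduced (cathode) and Ga³⁺/Ga is oxidized (anode), so E°cell = E°(Cr³⁺/Cr²⁺) − E°(Ga³⁺/Ga).
E°(Ga³⁺/Ga) = E°(cathode) − E°cell = −0.41 − (+0.14) = −0.55 V.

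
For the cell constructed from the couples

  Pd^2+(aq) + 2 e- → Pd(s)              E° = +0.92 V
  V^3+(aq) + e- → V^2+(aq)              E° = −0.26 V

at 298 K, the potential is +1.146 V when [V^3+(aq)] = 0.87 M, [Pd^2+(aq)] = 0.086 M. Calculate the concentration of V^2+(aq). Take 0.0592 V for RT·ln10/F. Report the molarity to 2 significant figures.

0.79 M

With Pd²⁺/Pd at the cathode and V³⁺/V²⁺ at the anode, E°cell = +0.92 − (−0.26) = +1.18 V (n = 2).
Rearranging E = E° − (0.0592/n)·log Q gives log Q = 2(+1.18 − (+1.146))/0.0592 = 1.149.
For Pd^2+(aq) + 2 V^2+(aq) → Pd(s) + 2 V^3+(aq), the reaction quotient is Q = [V^3+(aq)]^2 / ([Pd^2+(aq)]·[V^2+(aq)]^2).
Isolating [V^2+(aq)] in Q = 10^{1.149} yields log [V^2+(aq)] = −0.102, i.e. 0.79 M.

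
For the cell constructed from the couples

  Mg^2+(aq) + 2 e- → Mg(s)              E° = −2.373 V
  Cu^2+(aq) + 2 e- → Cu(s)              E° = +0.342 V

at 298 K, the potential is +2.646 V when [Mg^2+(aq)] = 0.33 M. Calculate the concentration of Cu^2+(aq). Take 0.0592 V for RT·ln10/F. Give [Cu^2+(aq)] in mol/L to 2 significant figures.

0.0015 M

Cu²⁺/Cu is the cathode (higher E°); E°cell = +0.342 − (−2.373) = +2.715 V with n = 2.
Since E = E° − (0.0592/n)·log Q, log Q = n(E° − E)/0.0592 = 2.331.
For Cu^2+(aq) + Mg(s) → Cu(s) + Mg^2+(aq), the reaction quotient is Q = [Mg^2+(aq)] / [Cu^2+(aq)].
Substituting the known concentrations and solving, log [Cu^2+(aq)] = −2.812 and [Cu^2+(aq)] = 0.0015 M.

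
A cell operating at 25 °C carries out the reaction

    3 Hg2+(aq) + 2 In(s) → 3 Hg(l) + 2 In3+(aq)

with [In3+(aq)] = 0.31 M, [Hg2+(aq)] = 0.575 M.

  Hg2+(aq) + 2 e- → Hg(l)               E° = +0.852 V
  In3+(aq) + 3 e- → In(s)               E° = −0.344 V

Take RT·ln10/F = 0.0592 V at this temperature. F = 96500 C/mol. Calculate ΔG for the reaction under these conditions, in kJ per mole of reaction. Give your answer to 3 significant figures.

E°cell = +0.852 − (−0.344) = +1.196 V; the balanced reaction transfers n = 6 electrons.
The reaction quotient is [In3+(aq)]^2 / [Hg2+(aq)]^3 = 0.505; by Nernst, E = +1.196 − (0.0592/6)(−0.296) = +1.1989 V.
Finally ΔG = −nFE = −(6)(96500 C/mol)(+1.1989 V) = −694 kJ/mol.

−694 kJ/mol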